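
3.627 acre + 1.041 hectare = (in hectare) 2.509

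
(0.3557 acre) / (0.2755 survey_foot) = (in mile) 10.65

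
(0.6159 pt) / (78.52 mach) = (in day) 9.406e-14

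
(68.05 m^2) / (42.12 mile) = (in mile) 6.238e-07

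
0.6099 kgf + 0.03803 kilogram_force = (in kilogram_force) 0.6479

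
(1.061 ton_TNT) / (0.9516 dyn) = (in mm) 4.665e+17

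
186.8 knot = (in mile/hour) 215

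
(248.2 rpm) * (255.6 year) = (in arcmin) 7.202e+14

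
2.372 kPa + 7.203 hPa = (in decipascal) 3.092e+04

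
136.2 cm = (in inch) 53.62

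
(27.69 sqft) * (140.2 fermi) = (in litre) 3.607e-10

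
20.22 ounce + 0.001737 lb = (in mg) 5.74e+05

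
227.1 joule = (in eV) 1.417e+21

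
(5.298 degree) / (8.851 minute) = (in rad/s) 0.0001741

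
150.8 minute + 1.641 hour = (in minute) 249.3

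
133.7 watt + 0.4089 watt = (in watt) 134.1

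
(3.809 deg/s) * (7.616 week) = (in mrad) 3.062e+08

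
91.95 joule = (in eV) 5.739e+20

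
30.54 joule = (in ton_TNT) 7.299e-09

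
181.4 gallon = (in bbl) 4.319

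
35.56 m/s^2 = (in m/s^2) 35.56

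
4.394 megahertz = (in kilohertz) 4394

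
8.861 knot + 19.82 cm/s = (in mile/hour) 10.64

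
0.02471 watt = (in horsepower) 3.314e-05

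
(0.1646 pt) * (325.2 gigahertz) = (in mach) 5.546e+04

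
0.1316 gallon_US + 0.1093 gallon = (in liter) 0.9119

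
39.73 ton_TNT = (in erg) 1.662e+18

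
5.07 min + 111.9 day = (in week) 15.99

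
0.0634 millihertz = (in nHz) 6.34e+04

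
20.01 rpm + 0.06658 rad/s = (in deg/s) 123.9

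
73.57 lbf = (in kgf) 33.37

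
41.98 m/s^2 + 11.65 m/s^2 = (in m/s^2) 53.63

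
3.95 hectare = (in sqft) 4.252e+05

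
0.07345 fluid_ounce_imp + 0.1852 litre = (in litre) 0.1873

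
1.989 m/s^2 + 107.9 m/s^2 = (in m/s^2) 109.9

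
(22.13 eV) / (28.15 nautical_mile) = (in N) 6.801e-23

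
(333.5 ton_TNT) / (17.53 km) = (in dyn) 7.96e+12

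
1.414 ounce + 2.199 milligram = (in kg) 0.04009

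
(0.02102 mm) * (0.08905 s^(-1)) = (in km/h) 6.739e-06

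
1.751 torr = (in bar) 0.002334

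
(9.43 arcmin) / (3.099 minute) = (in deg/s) 0.0008453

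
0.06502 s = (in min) 0.001084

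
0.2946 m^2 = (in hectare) 2.946e-05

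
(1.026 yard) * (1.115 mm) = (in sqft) 0.01126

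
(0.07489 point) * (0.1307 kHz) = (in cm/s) 0.3453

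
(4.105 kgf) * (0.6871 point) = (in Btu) 9.249e-06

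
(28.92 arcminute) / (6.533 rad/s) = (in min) 2.146e-05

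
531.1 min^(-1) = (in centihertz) 885.2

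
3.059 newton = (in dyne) 3.059e+05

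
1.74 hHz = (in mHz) 1.74e+05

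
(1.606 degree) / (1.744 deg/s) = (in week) 1.523e-06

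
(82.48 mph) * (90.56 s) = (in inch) 1.315e+05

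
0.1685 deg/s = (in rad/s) 0.002941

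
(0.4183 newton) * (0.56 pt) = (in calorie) 1.975e-05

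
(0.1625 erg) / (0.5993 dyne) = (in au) 1.813e-14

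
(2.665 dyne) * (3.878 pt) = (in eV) 2.276e+11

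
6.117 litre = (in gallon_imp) 1.346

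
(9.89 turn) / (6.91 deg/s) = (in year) 1.634e-05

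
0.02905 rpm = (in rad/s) 0.003042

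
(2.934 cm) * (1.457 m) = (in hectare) 4.275e-06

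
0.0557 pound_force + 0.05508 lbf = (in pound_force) 0.1108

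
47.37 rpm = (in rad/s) 4.961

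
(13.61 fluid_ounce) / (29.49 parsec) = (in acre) 1.093e-25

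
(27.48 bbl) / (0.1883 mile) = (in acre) 3.563e-06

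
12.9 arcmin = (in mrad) 3.752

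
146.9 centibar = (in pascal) 1.469e+05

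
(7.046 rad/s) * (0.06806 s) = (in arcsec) 9.891e+04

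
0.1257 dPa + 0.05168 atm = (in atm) 0.05168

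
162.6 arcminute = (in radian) 0.0473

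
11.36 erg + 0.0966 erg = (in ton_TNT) 2.738e-16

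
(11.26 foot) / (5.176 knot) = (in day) 1.492e-05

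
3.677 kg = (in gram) 3677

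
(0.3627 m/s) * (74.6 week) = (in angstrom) 1.636e+17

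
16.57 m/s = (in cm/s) 1657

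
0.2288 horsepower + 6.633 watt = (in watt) 177.2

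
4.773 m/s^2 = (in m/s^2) 4.773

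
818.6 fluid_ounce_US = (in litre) 24.21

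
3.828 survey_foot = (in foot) 3.828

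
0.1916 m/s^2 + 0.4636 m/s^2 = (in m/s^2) 0.6552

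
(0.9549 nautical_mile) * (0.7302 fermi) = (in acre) 3.191e-16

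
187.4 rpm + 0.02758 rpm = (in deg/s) 1125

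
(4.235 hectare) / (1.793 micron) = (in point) 6.695e+13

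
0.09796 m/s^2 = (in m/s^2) 0.09796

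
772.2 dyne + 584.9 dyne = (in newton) 0.01357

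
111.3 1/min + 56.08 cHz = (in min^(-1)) 144.9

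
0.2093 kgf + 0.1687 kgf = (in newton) 3.707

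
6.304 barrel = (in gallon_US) 264.8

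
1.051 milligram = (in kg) 1.051e-06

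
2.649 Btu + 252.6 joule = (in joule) 3047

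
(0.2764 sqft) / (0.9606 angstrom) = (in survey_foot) 8.77e+08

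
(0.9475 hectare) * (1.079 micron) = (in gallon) 2.701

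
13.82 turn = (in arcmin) 2.985e+05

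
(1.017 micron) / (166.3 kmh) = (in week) 3.64e-14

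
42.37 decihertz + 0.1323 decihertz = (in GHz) 4.25e-09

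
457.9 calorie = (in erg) 1.916e+10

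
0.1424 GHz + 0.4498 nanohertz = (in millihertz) 1.424e+11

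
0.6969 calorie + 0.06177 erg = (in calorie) 0.6969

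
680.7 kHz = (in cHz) 6.807e+07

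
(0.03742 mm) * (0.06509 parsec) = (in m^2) 7.516e+10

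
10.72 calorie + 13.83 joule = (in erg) 5.868e+08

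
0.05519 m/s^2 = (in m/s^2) 0.05519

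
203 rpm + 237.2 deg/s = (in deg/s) 1455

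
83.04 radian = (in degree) 4758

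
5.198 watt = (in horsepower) 0.006971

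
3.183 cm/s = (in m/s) 0.03183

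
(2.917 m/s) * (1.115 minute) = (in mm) 1.951e+05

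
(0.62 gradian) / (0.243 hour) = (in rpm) 0.0001063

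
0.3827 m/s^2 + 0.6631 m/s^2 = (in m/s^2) 1.046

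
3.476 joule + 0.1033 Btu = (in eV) 7.019e+20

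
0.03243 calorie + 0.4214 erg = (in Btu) 0.0001286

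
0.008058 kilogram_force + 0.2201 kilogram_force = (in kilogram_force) 0.2282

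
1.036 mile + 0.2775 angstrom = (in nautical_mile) 0.9003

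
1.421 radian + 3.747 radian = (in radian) 5.168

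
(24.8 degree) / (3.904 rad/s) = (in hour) 3.08e-05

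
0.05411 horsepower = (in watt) 40.35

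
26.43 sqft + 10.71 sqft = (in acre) 0.0008526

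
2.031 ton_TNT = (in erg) 8.498e+16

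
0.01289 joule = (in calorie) 0.003081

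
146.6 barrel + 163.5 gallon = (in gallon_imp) 5263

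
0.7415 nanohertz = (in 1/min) 4.449e-08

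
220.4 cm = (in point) 6248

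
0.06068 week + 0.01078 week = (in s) 4.322e+04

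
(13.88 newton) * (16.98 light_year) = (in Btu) 2.113e+15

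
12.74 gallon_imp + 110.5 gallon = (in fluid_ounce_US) 1.61e+04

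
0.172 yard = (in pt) 445.8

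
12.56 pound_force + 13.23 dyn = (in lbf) 12.56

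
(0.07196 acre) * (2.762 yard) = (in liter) 7.355e+05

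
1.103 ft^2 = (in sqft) 1.103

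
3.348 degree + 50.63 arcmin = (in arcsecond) 1.509e+04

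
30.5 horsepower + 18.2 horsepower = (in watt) 3.632e+04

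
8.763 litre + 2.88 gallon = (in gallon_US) 5.195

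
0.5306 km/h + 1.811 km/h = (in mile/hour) 1.455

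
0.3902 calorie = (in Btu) 0.001547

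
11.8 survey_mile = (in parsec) 6.154e-13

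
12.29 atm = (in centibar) 1245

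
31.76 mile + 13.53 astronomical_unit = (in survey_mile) 1.258e+09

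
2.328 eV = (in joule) 3.73e-19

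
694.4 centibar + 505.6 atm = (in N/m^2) 5.192e+07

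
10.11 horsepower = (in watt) 7539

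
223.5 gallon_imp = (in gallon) 268.4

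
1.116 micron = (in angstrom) 1.116e+04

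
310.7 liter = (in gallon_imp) 68.34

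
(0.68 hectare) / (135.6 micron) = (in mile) 3.116e+04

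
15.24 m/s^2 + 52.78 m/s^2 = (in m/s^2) 68.02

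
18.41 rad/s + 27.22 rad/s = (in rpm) 435.7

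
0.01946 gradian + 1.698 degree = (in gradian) 1.906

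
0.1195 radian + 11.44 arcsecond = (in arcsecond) 2.466e+04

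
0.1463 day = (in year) 0.0004008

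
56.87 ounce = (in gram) 1612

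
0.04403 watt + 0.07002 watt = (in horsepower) 0.0001529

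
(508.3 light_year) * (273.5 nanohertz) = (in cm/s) 1.315e+14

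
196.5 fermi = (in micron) 1.965e-07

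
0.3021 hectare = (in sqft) 3.252e+04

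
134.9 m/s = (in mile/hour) 301.8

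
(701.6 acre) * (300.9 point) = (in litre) 3.014e+08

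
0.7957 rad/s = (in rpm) 7.598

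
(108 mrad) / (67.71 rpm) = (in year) 4.83e-10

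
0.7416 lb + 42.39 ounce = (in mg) 1.538e+06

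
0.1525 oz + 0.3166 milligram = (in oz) 0.1525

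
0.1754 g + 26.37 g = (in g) 26.55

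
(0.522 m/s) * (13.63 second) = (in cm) 711.5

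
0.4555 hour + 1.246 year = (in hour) 1.092e+04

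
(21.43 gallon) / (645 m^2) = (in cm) 0.01258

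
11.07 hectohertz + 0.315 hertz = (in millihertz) 1.107e+06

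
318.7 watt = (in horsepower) 0.4274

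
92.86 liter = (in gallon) 24.53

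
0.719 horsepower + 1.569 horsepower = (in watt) 1706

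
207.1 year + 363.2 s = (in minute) 1.089e+08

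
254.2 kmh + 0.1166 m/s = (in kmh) 254.6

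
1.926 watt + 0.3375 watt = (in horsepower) 0.003035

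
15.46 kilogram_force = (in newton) 151.6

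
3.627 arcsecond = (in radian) 1.758e-05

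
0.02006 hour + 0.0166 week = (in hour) 2.809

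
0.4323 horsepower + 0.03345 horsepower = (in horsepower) 0.4657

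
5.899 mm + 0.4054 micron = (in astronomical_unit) 3.944e-14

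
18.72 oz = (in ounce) 18.72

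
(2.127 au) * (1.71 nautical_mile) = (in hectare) 1.008e+11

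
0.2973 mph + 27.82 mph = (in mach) 0.03692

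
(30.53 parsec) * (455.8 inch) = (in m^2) 1.091e+19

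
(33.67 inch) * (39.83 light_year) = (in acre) 7.963e+13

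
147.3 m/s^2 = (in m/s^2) 147.3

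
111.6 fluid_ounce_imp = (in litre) 3.171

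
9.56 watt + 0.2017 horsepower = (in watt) 160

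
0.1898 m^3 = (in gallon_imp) 41.75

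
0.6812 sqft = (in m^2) 0.06329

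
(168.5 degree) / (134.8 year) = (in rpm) 6.606e-09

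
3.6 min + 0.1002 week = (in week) 0.1006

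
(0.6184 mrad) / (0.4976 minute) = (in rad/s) 2.071e-05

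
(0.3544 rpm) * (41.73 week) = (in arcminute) 3.22e+09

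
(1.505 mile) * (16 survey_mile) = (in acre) 1.541e+04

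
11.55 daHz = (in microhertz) 1.155e+08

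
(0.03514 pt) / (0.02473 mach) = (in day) 1.704e-11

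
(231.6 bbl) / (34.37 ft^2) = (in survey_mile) 0.007165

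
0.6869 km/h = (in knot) 0.3709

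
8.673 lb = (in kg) 3.934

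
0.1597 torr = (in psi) 0.003088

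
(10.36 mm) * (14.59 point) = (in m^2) 5.332e-05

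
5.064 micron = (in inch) 0.0001994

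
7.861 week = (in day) 55.03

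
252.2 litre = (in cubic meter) 0.2522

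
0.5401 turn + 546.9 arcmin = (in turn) 0.5654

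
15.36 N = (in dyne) 1.536e+06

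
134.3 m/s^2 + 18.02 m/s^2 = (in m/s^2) 152.3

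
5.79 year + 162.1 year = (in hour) 1.471e+06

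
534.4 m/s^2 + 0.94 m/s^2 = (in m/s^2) 535.3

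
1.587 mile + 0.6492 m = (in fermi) 2.555e+18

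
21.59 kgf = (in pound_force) 47.6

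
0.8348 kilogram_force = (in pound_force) 1.84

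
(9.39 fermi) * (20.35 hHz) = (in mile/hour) 4.274e-11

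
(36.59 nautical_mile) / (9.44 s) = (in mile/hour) 1.606e+04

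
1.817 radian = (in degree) 104.1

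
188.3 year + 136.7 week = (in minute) 1.003e+08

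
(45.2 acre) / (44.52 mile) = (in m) 2.553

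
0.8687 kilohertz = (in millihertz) 8.687e+05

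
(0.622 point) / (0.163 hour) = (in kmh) 1.346e-06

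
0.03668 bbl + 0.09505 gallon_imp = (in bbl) 0.0394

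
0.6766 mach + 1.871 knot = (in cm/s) 2.313e+04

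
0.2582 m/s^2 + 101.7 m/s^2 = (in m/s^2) 102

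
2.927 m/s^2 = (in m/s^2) 2.927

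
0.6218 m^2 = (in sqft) 6.693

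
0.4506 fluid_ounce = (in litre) 0.01333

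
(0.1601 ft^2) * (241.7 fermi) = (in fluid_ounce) 1.216e-10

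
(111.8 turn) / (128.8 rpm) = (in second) 52.08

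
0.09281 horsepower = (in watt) 69.21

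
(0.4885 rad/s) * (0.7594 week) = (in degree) 1.285e+07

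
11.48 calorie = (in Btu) 0.04553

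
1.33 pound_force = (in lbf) 1.33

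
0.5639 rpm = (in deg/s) 3.383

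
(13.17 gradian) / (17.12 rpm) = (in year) 3.659e-09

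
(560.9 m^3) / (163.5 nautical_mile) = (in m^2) 0.001852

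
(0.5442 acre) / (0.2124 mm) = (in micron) 1.037e+13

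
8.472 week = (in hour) 1423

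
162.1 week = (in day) 1135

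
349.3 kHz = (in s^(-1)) 3.493e+05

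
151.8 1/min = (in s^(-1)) 2.53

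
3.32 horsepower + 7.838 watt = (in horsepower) 3.331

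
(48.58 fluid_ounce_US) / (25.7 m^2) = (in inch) 0.002201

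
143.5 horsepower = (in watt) 1.07e+05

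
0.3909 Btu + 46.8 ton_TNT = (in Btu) 1.856e+08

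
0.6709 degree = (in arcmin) 40.25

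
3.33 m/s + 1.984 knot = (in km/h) 15.66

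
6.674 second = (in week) 1.104e-05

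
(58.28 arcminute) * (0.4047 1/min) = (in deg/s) 0.006552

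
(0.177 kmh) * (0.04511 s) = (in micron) 2218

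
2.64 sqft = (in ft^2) 2.64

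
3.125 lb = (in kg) 1.417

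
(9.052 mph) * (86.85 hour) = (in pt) 3.586e+09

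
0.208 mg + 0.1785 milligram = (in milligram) 0.3865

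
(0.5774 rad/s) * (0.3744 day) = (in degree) 1.07e+06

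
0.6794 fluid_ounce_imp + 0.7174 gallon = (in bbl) 0.0172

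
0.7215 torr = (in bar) 0.0009619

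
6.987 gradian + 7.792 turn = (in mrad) 4.907e+04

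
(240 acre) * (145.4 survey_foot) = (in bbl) 2.707e+08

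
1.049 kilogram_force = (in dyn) 1.029e+06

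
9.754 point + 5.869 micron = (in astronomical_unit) 2.304e-14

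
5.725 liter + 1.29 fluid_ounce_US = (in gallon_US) 1.522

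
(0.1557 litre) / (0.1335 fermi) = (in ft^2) 1.255e+13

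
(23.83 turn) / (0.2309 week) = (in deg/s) 0.06143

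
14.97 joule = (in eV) 9.344e+19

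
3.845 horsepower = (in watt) 2867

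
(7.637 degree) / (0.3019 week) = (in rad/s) 7.3e-07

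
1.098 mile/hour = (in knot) 0.9541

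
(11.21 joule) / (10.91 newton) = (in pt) 2913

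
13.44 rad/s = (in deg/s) 770.1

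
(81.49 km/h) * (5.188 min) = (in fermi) 7.046e+18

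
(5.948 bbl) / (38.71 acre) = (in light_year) 6.381e-22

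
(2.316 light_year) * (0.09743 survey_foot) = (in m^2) 6.507e+14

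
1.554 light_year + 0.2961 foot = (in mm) 1.47e+19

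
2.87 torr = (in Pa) 382.6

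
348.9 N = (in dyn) 3.489e+07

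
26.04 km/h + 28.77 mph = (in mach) 0.05902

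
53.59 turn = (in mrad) 3.367e+05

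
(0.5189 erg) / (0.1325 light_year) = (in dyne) 4.139e-18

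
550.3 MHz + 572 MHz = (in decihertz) 1.122e+10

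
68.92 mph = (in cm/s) 3081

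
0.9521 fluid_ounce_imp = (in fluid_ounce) 0.9147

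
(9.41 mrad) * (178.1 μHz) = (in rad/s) 1.676e-06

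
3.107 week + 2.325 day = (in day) 24.07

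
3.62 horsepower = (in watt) 2699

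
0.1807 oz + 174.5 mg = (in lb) 0.01168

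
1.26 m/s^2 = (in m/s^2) 1.26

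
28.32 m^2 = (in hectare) 0.002832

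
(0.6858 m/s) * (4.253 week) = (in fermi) 1.764e+21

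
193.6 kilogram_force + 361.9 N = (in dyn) 2.26e+08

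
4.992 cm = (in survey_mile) 3.102e-05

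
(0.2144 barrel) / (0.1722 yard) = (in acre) 5.349e-05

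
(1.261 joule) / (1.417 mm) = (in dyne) 8.899e+07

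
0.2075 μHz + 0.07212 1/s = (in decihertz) 0.7212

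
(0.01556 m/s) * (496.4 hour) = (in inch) 1.095e+06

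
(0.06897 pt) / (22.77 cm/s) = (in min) 1.781e-06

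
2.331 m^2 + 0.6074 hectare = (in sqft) 6.541e+04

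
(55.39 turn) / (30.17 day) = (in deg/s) 0.00765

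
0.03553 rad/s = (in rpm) 0.3393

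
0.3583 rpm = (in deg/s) 2.15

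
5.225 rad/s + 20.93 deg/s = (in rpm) 53.38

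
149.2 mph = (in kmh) 240.1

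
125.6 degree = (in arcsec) 4.522e+05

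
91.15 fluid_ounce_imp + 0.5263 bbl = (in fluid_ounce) 2917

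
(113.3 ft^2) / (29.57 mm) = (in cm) 3.56e+04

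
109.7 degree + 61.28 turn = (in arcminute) 1.33e+06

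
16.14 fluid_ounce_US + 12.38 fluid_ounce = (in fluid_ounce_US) 28.52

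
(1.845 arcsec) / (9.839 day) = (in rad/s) 1.052e-11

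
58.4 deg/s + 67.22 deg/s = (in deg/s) 125.6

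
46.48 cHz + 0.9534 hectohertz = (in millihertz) 9.58e+04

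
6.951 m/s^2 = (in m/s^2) 6.951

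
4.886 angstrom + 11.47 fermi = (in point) 1.385e-06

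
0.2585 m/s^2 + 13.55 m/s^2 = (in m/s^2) 13.81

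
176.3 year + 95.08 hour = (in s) 5.56e+09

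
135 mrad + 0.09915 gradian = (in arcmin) 469.4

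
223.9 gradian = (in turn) 0.5598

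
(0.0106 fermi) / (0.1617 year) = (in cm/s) 2.079e-22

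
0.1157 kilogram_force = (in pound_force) 0.2551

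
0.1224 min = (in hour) 0.00204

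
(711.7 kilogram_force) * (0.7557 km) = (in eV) 3.292e+25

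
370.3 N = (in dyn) 3.703e+07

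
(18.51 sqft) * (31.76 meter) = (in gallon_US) 1.443e+04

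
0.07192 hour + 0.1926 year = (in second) 6.074e+06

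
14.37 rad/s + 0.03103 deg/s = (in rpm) 137.2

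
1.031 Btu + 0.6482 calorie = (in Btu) 1.034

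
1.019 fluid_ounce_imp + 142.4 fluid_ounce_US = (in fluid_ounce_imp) 149.2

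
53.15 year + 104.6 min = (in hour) 4.656e+05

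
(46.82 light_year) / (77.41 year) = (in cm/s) 1.814e+10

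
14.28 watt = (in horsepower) 0.01915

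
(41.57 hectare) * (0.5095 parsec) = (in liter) 6.535e+24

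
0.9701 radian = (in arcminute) 3335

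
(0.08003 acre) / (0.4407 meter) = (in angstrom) 7.349e+12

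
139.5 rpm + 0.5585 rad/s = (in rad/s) 15.17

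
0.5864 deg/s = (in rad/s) 0.01023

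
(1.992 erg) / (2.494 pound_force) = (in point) 5.09e-05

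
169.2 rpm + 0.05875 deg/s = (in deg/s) 1015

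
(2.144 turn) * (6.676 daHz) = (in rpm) 8588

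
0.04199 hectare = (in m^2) 419.9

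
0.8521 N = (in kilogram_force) 0.08689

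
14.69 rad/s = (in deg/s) 841.7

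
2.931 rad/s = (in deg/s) 167.9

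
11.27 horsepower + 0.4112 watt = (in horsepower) 11.27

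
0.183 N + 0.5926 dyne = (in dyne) 1.83e+04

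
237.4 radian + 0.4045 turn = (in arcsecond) 4.949e+07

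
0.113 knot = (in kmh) 0.2093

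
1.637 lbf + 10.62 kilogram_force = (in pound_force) 25.05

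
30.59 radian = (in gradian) 1947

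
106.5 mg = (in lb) 0.0002348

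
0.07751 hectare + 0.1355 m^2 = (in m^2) 775.2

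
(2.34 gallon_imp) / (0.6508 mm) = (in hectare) 0.001635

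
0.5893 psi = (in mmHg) 30.48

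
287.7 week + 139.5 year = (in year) 145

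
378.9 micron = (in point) 1.074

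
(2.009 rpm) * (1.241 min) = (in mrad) 1.567e+04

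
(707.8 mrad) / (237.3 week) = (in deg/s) 2.826e-07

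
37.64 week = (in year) 0.7219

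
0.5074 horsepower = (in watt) 378.4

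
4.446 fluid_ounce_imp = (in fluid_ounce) 4.272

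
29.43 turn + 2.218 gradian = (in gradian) 1.177e+04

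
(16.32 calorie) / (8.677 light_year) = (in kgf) 8.482e-17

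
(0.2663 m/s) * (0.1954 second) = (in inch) 2.049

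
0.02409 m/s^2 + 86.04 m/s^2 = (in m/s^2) 86.06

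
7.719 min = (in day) 0.00536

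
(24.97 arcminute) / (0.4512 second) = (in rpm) 0.1537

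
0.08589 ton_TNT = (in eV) 2.243e+27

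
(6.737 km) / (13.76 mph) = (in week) 0.001811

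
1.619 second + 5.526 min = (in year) 1.057e-05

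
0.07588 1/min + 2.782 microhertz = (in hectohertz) 1.267e-05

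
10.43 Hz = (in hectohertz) 0.1043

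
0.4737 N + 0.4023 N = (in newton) 0.876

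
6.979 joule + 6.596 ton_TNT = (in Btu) 2.616e+07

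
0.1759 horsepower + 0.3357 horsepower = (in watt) 381.5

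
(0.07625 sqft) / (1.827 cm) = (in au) 2.592e-12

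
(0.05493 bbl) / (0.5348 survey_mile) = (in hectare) 1.015e-09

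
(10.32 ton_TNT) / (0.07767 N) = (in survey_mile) 3.454e+08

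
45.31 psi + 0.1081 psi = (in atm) 3.091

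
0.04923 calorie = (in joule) 0.206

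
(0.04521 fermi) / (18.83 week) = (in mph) 8.88e-24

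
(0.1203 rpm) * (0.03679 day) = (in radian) 40.04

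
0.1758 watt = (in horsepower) 0.0002358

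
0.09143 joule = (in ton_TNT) 2.185e-11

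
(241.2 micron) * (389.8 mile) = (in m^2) 151.3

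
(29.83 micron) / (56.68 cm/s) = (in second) 5.263e-05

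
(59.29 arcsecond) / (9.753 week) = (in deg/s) 2.792e-09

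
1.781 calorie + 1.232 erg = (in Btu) 0.007063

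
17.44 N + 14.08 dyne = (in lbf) 3.921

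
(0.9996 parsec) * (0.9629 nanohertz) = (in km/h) 1.069e+08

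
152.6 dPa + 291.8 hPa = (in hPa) 292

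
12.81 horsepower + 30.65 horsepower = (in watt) 3.241e+04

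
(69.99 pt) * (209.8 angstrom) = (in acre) 1.28e-13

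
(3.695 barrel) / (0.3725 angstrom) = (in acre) 3.897e+06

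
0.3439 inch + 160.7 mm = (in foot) 0.5559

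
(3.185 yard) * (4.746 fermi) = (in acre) 3.416e-18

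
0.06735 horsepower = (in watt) 50.22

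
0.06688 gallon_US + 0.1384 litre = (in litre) 0.3916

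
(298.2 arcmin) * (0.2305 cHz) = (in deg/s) 0.01146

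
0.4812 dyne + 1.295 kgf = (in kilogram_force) 1.295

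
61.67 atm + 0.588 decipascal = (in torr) 4.687e+04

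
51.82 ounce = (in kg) 1.469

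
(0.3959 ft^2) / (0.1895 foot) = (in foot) 2.089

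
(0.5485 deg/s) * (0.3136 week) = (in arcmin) 6.242e+06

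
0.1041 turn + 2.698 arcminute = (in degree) 37.52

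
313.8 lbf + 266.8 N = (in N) 1663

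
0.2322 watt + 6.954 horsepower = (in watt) 5186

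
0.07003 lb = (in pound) 0.07003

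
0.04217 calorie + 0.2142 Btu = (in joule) 226.2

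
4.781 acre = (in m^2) 1.935e+04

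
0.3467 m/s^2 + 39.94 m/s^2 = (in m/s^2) 40.29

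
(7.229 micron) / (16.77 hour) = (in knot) 2.328e-10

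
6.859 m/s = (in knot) 13.33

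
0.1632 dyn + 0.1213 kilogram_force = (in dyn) 1.19e+05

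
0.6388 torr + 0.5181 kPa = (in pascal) 603.3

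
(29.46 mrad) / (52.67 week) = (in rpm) 8.831e-09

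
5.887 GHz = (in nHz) 5.887e+18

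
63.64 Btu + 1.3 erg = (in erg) 6.714e+11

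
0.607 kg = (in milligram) 6.07e+05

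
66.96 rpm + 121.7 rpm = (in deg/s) 1132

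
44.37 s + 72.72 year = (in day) 2.654e+04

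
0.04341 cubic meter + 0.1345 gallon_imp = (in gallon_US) 11.63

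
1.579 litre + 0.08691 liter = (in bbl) 0.01048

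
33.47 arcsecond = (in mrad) 0.1623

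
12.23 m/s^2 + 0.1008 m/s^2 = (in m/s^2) 12.33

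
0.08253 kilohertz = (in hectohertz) 0.8253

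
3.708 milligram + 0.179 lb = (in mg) 8.12e+04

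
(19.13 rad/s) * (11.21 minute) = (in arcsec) 2.654e+09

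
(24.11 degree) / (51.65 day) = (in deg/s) 5.403e-06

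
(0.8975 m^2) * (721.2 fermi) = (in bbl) 4.071e-12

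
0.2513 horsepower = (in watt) 187.4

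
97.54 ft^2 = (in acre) 0.002239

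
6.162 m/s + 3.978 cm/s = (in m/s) 6.202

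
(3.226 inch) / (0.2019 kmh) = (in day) 1.691e-05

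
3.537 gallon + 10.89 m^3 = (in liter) 1.09e+04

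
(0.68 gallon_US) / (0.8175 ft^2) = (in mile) 2.106e-05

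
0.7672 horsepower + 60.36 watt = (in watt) 632.5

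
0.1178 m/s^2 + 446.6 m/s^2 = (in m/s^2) 446.7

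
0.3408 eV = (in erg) 5.46e-13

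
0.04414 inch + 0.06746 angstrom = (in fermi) 1.121e+12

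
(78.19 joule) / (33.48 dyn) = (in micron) 2.335e+11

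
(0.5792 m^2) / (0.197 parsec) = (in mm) 9.528e-14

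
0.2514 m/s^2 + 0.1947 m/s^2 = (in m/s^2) 0.4461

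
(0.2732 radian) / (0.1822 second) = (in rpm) 14.32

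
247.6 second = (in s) 247.6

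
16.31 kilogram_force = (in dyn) 1.599e+07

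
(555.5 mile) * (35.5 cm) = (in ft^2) 3.416e+06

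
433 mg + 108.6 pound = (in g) 4.926e+04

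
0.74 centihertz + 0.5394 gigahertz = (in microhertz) 5.394e+14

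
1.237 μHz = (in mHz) 0.001237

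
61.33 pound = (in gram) 2.782e+04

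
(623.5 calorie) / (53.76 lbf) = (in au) 7.292e-11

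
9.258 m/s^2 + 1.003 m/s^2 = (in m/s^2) 10.26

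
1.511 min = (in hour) 0.02518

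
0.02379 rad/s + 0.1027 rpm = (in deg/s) 1.979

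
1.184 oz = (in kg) 0.03357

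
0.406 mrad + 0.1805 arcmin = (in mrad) 0.4585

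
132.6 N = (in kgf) 13.52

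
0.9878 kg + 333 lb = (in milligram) 1.52e+08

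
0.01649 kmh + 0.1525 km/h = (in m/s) 0.04694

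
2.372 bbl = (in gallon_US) 99.62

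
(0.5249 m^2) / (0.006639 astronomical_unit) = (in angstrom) 5.285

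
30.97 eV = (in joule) 4.962e-18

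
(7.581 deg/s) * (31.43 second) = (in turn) 0.6619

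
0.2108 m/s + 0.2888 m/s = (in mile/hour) 1.118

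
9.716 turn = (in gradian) 3886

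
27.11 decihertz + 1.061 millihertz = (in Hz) 2.712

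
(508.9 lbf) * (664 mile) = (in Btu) 2.293e+06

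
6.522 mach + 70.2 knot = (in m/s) 2257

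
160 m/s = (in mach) 0.4699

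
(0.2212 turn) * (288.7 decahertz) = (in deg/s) 2.299e+05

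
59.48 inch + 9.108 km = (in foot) 2.989e+04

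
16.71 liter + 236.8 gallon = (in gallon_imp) 200.9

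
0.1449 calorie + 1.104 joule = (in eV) 1.067e+19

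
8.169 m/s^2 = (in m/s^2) 8.169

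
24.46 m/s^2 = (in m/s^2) 24.46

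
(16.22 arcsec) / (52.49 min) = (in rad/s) 2.497e-08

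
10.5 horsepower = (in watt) 7830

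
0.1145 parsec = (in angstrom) 3.533e+25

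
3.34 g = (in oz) 0.1178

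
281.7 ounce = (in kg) 7.986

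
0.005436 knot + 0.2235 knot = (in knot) 0.2289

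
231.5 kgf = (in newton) 2270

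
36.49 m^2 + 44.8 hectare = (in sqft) 4.823e+06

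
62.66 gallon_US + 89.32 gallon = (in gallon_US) 152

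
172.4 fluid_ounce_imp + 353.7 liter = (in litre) 358.6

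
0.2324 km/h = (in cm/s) 6.456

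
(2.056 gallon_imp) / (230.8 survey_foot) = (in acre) 3.283e-08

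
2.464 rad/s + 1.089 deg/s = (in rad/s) 2.483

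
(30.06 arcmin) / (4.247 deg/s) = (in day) 1.365e-06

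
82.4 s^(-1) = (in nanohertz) 8.24e+10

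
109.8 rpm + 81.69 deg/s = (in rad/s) 12.92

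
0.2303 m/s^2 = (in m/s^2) 0.2303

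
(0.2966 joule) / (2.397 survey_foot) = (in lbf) 0.09126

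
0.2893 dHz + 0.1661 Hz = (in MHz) 1.95e-07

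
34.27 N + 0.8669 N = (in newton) 35.14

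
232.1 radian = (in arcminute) 7.979e+05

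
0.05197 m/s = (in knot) 0.101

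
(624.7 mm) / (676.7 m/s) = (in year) 2.927e-11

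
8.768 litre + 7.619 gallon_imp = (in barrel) 0.273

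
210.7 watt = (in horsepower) 0.2826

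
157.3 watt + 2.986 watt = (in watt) 160.3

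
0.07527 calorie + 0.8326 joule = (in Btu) 0.001088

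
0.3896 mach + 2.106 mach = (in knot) 1652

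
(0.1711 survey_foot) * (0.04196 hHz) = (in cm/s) 21.88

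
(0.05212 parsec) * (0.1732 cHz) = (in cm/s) 2.785e+14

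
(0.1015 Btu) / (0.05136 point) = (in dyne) 5.91e+11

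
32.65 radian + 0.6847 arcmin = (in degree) 1871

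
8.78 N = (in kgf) 0.8953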